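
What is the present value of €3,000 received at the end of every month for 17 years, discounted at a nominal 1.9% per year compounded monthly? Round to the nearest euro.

€522,646

With 12 periods per year: i = 0.00158333, n = 204.
PV = 3000 × [1 − (1+0.00158333)^(−204)] / 0.00158333 = 3000 × 174.215489 = 522,646.4672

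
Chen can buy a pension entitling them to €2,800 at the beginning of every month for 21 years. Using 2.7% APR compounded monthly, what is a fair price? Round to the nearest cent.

€539,326.02

With 12 periods per year: i = 0.00225, n = 252.
Annuity factor a(252|0.00225) × (1+i) = 192.616434; PV = 2800 × 192.616434 = 539,326.0165
(annuity-due: payments at period start, so ×(1+i).)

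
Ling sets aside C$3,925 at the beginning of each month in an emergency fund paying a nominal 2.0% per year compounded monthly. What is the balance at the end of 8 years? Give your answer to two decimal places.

C$408,930.47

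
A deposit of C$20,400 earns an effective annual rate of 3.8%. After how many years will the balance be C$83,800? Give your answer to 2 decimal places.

n = ln(83800/20400) / ln(1+0.038) = ln(4.10784) / 0.037296 = 37.8836 years

37.88 years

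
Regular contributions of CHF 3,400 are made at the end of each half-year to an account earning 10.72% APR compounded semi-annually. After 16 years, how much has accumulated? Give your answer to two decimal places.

CHF 273,806.72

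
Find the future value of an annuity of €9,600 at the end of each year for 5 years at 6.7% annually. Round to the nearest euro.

FV = 9600 × [(1+0.067)^5 − 1] / 0.067 = 9600 × 5.716414 = 54,877.5741

€54,878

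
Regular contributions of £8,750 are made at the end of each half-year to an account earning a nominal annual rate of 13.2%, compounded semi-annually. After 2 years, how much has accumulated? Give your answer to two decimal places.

£38,619.98

With 2 periods per year: i = 0.066, n = 4.
FV = PMT · [(1+i)^n − 1] / i = 8750 · 4.413711 = 38,619.9756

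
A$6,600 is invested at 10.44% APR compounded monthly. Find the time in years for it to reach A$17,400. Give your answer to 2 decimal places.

Periodic rate i = 0.1044/12 = 0.0087.
n = ln(17400/6600) / ln(1+0.0087) = ln(2.63636) / 0.008662 = 111.9094 months
= 111.9094/12 years

9.33 years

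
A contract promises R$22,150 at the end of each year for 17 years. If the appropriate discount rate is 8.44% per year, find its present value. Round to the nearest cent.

PV = 22150 × [1 − (1+0.0844)^(−17)] / 0.0844 = 22150 × 8.859961 = 196,248.1290

R$196,248.13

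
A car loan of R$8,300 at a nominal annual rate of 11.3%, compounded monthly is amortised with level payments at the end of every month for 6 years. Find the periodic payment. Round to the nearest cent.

With 12 periods per year: i = 0.00941667, n = 72.
PMT = 8300 / ( [1 − (1+0.00941667)^(−72)] / 0.00941667 ) = 8300 / 52.115662 = 159.2611

R$159.26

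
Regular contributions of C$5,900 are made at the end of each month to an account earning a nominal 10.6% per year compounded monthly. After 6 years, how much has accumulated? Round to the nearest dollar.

C$590,207

Periodic rate i = 0.106/12 = 0.00883333; n = 6 × 12 = 72 periods.
FV = 5900 × [(1+0.00883333)^72 − 1] / 0.00883333 = 5900 × 100.035007 = 590,206.5387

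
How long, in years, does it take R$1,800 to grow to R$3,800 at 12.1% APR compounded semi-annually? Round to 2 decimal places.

6.36 years

Periodic rate i = 0.121/2 = 0.0605.
n = ln(3800/1800) / ln(1+0.0605) = ln(2.11111) / 0.058740 = 12.7206 half-years
= 12.7206/2 years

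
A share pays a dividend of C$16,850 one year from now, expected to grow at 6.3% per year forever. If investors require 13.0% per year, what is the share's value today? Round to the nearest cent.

C$251,492.54

PV = PMT / (i − g) = 16850 / (0.13 − 0.063) = 16850 / 0.067000 = 251,492.5373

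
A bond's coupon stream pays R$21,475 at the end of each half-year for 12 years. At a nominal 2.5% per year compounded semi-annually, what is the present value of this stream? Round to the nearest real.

i = 0.025/2 = 0.0125 per half-year; n = 12·2 = 24.
PV = PMT · [1 − (1+i)^(−n)] / i = 21475 · 20.624235 = 442,905.4361

R$442,905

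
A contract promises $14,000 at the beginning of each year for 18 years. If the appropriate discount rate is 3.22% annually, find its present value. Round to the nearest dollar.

$195,102

Annuity factor a(18|0.0322) × (1+i) = 13.935884; PV = 14000 × 13.935884 = 195,102.3724
(Beginning-of-period payments → annuity-due factor ×(1+i).)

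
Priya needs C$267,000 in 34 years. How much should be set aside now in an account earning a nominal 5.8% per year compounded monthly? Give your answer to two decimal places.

C$37,337.53

With 12 periods per year: i = 0.00483333, n = 408.
PV = FV·(1+i)^(−n) = 267,000 × 0.139841 = 37,337.5314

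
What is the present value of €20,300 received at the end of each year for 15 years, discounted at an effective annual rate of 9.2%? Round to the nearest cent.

PV = PMT · [1 − (1+i)^(−n)] / i = 20300 · 7.966394 = 161,717.8053

€161,717.81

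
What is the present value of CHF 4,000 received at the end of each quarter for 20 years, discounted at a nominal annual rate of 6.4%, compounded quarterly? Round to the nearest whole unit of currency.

CHF 179,783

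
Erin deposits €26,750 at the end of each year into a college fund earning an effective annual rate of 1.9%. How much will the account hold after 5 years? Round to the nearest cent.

Accumulation factor s(5|0.019) = 5.193644; FV = 26750 × 5.193644 = 138,929.9884

€138,929.99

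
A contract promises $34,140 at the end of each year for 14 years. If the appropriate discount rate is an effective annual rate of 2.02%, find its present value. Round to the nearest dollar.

$412,726

Annuity factor a(14|0.0202) = 12.089226; PV = 34140 × 12.089226 = 412,726.1675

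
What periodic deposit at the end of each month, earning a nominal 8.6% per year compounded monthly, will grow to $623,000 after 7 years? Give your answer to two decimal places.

$5,432.65

i = 0.086/12 = 0.00716667 per month; n = 7·12 = 84.
PMT = 623000 / ( [(1+0.00716667)^84 − 1] / 0.00716667 ) = 623000 / 114.676901 = 5,432.6547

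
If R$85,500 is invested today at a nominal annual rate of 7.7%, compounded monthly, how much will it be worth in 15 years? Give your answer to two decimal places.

Periodic rate i = 0.077/12 = 0.00641667; n = 15 × 12 = 180 periods.
FV = PV·(1+i)^n = 85,500 × 3.162333 = 270,379.4998

R$270,379.50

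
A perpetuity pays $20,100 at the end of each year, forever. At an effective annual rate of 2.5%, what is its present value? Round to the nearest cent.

$804,000.00

PV = PMT / i = 20100 / 0.025 = 804,000.0000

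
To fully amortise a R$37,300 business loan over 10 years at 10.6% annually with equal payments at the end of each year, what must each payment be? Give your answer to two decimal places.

Annuity-PV factor = 5.989330; PMT = 37300 / 5.989330 = 6,227.7417

R$6,227.74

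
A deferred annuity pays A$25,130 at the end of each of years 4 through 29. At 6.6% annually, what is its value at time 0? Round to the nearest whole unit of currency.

A$254,663

PV at t=3 (ordinary 26-year annuity): 25130 × a(26|0.066) = 25130 × 12.275649 = 308,487.0472
PV₀ = 308,487.0472 / (1+0.066)^3 = 308,487.0472 / 1.211355 = 254,662.6884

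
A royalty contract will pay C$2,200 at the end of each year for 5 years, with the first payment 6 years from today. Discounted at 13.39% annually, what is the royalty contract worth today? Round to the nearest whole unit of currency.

C$4,089

Value one period before first payment (t=5): 2200 × [1 − (1+0.1339)^(−5)] / 0.1339 = 2200 × 3.484018 = 7,664.8406
PV₀ = 7,664.8406 / (1+0.1339)^5 = 7,664.8406 / 1.874450 = 4,089.1153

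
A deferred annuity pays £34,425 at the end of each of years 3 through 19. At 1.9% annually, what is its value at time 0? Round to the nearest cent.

£477,805.89

Value one period before first payment (t=2): 34425 × [1 − (1+0.019)^(−17)] / 0.019 = 34425 × 14.412055 = 496,135.0005
Discount back 2 years: 496,135.0005 × (1+0.019)^(−2) = 496,135.0005 × 0.963056 = 477,805.8888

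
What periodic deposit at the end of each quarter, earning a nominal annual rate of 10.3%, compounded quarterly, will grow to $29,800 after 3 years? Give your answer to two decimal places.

$2,150.97

i = 0.103/4 = 0.02575 per quarter; n = 3·4 = 12.
FV-annuity factor = 13.854184; PMT = 29800 / 13.854184 = 2,150.9747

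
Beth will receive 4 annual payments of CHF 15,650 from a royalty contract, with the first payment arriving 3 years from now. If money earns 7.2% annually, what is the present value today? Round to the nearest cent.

Value one period before first payment (t=2): 15650 × [1 − (1+0.072)^(−4)] / 0.072 = 15650 × 3.371974 = 52,771.3920
PV₀ = 52,771.3920 / (1+0.072)^2 = 52,771.3920 / 1.149184 = 45,920.7507

CHF 45,920.75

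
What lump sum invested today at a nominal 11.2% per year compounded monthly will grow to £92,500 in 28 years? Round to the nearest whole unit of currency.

With 12 periods per year: i = 0.00933333, n = 336.
Discount factor = (1+0.00933333)^(−336) = 0.044093; PV = 92,500 × 0.044093 = 4,078.5963

£4,079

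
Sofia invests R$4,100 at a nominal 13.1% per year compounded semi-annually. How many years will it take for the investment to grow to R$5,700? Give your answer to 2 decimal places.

2.60 years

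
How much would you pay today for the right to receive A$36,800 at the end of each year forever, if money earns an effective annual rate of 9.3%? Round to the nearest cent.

PV = C/r = 36800/0.093 = 395,698.9247

A$395,698.92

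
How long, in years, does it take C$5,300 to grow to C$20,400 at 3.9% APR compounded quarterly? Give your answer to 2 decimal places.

34.73 years

Periodic rate i = 0.039/4 = 0.00975.
(1+i)^n = 20400/5300 = 3.84906, so n = ln 3.84906 / ln 1.00975 = 138.9116 quarters
= 138.9116/4 years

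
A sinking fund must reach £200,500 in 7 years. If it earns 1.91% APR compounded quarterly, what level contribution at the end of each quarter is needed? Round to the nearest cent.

Periodic rate i = 0.0191/4 = 0.004775; n = 7 × 4 = 28 periods.
PMT = 200500 / ( [(1+0.004775)^28 − 1] / 0.004775 ) = 200500 / 29.881926 = 6,709.7415

£6,709.74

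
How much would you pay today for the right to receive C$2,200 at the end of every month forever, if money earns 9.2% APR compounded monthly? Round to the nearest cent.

C$286,956.52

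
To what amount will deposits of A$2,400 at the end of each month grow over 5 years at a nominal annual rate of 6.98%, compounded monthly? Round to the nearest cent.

With 12 periods per year: i = 0.00581667, n = 60.
FV = 2400 × [(1+0.00581667)^60 − 1] / 0.00581667 = 2400 × 71.555853 = 171,734.0471

A$171,734.05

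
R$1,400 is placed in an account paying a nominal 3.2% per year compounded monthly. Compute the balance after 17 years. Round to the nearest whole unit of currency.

With 12 periods per year: i = 0.00266667, n = 204.
FV = 1,400 × (1 + 0.00266667)^204 = 2,410.2927

R$2,410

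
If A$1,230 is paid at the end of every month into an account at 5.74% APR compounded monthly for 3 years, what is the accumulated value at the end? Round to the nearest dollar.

With 12 periods per year: i = 0.00478333, n = 36.
Accumulation factor s(36|0.00478333) = 39.183514; FV = 1230 × 39.183514 = 48,195.7226

A$48,196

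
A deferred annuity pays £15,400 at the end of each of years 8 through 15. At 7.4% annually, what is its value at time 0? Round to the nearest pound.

Value one period before first payment (t=7): 15400 × [1 − (1+0.074)^(−8)] / 0.074 = 15400 × 5.879832 = 90,549.4148
PV₀ = 90,549.4148 / (1+0.074)^7 = 90,549.4148 / 1.648276 = 54,935.8285

£54,936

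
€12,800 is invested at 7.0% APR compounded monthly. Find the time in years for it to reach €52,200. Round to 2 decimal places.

20.14 years

Periodic rate i = 0.07/12 = 0.00583333.
(1+i)^n = 52200/12800 = 4.07812, so n = ln 4.07812 / ln 1.00583 = 241.6685 months
= 241.6685/12 years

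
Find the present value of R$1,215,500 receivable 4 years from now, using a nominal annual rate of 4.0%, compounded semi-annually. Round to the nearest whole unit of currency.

R$1,037,418

Periodic rate i = 0.04/2 = 0.02; n = 4 × 2 = 8 periods.
Discount factor = (1+0.02)^(−8) = 0.853490; PV = 1,215,500 × 0.853490 = 1,037,417.5462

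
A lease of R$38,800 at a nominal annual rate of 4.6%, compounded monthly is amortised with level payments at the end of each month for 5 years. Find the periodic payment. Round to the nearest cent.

i = 0.046/12 = 0.00383333 per month; n = 5·12 = 60.
Annuity-PV factor = 53.508771; PMT = 38800 / 53.508771 = 725.1148

R$725.11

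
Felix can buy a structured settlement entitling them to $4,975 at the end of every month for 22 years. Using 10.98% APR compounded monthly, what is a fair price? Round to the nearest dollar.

$494,618

With 12 periods per year: i = 0.00915, n = 264.
PV = PMT · [1 − (1+i)^(−n)] / i = 4975 · 99.420743 = 494,618.1963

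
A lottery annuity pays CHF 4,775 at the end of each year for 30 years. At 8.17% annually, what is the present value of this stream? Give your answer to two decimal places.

CHF 52,905.06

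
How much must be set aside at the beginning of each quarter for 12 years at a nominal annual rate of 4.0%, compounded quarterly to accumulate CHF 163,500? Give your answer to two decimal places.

With 4 periods per year: i = 0.01, n = 48.
FV-annuity factor × (1+i) = 61.834834; PMT = 163500 / 61.834834 = 2,644.1407

CHF 2,644.14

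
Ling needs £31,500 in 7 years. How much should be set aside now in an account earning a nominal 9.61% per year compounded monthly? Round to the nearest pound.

£16,118

Periodic rate i = 0.0961/12 = 0.00800833; n = 7 × 12 = 84 periods.
PV = 31,500 / (1 + 0.00800833)^84 = 31,500 / 1.954278 = 16,118.4867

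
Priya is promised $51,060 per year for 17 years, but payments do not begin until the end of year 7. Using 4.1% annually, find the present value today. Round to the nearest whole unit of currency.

PV at t=6 (ordinary 17-year annuity): 51060 × a(17|0.041) = 51060 × 12.071860 = 616,389.1617
Discount back 6 years: 616,389.1617 × (1+0.041)^(−6) = 616,389.1617 × 0.785770 = 484,340.3113

$484,340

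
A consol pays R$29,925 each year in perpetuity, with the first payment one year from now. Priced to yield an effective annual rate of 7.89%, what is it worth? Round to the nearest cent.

R$379,277.57

PV = C/r = 29925/0.0789 = 379,277.5665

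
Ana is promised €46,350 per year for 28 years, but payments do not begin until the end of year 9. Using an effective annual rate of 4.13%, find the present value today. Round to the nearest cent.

€550,443.85

PV at t=8 (ordinary 28-year annuity): 46350 × a(28|0.0413) = 46350 × 16.416109 = 760,886.6608
Discount back 8 years: 760,886.6608 × (1+0.0413)^(−8) = 760,886.6608 × 0.723424 = 550,443.8494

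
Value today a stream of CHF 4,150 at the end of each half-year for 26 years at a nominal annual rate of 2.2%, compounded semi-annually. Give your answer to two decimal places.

Periodic rate i = 0.022/2 = 0.011; n = 26 × 2 = 52 periods.
PV = PMT · [1 − (1+i)^(−n)] / i = 4150 · 39.439914 = 163,675.6426

CHF 163,675.64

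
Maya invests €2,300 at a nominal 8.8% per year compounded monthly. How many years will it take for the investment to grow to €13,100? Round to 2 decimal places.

19.84 years

Periodic rate i = 0.088/12 = 0.00733333.
(1+i)^n = 13100/2300 = 5.69565, so n = ln 5.69565 / ln 1.00733 = 238.1010 months
= 238.1010/12 years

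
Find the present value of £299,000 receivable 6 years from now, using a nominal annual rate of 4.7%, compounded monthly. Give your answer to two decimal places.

With 12 periods per year: i = 0.00391667, n = 72.
PV = 299,000 / (1 + 0.00391667)^72 = 299,000 / 1.325049 = 225,652.0894

£225,652.09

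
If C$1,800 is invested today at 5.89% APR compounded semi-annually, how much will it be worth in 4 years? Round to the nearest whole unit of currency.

C$2,270

Periodic rate i = 0.0589/2 = 0.02945; n = 4 × 2 = 8 periods.
FV = 1,800 × (1 + 0.02945)^8 = 2,270.4637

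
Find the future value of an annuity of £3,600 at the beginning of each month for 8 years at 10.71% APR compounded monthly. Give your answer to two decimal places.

£548,044.38

Periodic rate i = 0.1071/12 = 0.008925; n = 8 × 12 = 96 periods.
FV = 3600 × [(1+0.008925)^96 − 1] / 0.008925 × (1+i) = 3600 × 152.234549 = 548,044.3782
(annuity-due: payments at period start, so ×(1+i).)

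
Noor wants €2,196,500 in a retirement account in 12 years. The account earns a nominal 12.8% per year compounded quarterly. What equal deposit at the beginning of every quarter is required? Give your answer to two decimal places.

€19,264.17

i = 0.128/4 = 0.032 per quarter; n = 12·4 = 48.
FV-annuity factor × (1+i) = 114.019976; PMT = 2.1965e+06 / 114.019976 = 19,264.1683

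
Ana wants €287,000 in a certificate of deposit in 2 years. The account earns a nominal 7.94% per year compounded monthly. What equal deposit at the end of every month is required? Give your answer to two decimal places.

€11,073.40

With 12 periods per year: i = 0.00661667, n = 24.
PMT = 287000 / ( [(1+0.00661667)^24 − 1] / 0.00661667 ) = 287000 / 25.917973 = 11,073.3970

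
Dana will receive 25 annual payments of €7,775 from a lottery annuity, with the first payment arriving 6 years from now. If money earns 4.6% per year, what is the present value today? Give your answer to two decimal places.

Value one period before first payment (t=5): 7775 × [1 − (1+0.046)^(−25)] / 0.046 = 7775 × 14.676767 = 114,111.8644
Discount back 5 years: 114,111.8644 × (1+0.046)^(−5) = 114,111.8644 × 0.798623 = 91,132.3099

€91,132.31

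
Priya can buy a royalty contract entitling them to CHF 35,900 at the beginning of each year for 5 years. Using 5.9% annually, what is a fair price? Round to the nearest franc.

PV = 35900 × [1 − (1+0.059)^(−5)] / 0.059 × (1+i) = 35900 × 4.473055 = 160,582.6722
Payments are at the start of each period, so multiply by (1+i).

CHF 160,583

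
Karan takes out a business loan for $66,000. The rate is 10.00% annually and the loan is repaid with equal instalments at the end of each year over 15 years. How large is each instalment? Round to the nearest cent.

$8,677.27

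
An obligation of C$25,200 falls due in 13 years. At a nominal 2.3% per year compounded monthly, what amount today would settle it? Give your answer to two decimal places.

C$18,692.65

With 12 periods per year: i = 0.00191667, n = 156.
Discount factor = (1+0.00191667)^(−156) = 0.741772; PV = 25,200 × 0.741772 = 18,692.6457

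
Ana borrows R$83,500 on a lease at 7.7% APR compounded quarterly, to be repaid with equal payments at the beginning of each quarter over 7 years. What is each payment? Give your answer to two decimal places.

R$3,812.23

Periodic rate i = 0.077/4 = 0.01925; n = 7 × 4 = 28 periods.
PMT = 83500 / ( [1 − (1+0.01925)^(−28)] / 0.01925 × (1+i) ) = 83500 / 21.903184 = 3,812.2312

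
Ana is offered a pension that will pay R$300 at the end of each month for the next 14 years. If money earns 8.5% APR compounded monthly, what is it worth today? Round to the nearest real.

R$29,414

With 12 periods per year: i = 0.00708333, n = 168.
Annuity factor a(168|0.00708333) = 98.047046; PV = 300 × 98.047046 = 29,414.1139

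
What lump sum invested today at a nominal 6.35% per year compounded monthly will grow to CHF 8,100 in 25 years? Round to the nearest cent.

With 12 periods per year: i = 0.00529167, n = 300.
Discount factor = (1+0.00529167)^(−300) = 0.205294; PV = 8,100 × 0.205294 = 1,662.8775

CHF 1,662.88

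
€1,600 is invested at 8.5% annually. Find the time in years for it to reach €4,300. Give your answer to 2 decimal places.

n = ln(4300/1600) / ln(1+0.085) = ln(2.68750) / 0.081580 = 12.1183 years

12.12 years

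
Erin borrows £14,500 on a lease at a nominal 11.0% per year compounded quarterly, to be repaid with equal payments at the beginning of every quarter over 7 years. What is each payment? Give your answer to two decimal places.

£729.27

With 4 periods per year: i = 0.0275, n = 28.
Annuity-PV factor × (1+i) = 19.882974; PMT = 14500 / 19.882974 = 729.2672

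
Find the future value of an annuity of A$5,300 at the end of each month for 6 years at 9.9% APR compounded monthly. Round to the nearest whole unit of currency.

With 12 periods per year: i = 0.00825, n = 72.
FV = PMT · [(1+i)^n − 1] / i = 5300 · 97.795214 = 518,314.6328

A$518,315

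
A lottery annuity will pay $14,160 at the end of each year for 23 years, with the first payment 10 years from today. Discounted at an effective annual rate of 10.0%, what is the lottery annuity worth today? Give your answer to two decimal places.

$53,345.70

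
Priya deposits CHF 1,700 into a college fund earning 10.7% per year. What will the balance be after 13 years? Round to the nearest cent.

1,700 × (1+0.107)^13 = 1,700 × 3.749031 = 6,373.3533

CHF 6,373.35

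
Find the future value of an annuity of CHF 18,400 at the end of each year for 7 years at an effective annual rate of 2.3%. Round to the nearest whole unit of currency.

CHF 138,036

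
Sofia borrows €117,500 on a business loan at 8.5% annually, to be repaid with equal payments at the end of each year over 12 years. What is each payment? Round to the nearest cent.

€15,997.96

Annuity-PV factor = 7.344686; PMT = 117500 / 7.344686 = 15,997.9608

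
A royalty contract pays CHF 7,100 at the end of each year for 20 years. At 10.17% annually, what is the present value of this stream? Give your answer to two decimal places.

CHF 59,751.50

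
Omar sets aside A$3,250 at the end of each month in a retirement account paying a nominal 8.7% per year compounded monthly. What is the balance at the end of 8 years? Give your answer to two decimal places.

Periodic rate i = 0.087/12 = 0.00725; n = 8 × 12 = 96 periods.
Accumulation factor s(96|0.00725) = 138.025381; FV = 3250 × 138.025381 = 448,582.4886

A$448,582.49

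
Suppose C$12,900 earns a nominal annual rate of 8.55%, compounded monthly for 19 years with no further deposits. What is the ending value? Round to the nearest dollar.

C$65,103

Periodic rate i = 0.0855/12 = 0.007125; n = 19 × 12 = 228 periods.
12,900 × (1+0.007125)^228 = 12,900 × 5.046728 = 65,102.7879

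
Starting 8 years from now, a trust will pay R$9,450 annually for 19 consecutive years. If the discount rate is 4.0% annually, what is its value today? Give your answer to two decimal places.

R$94,317.75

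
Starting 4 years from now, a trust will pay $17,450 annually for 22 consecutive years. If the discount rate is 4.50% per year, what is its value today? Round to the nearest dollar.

PV at t=3 (ordinary 22-year annuity): 17450 × a(22|0.045) = 17450 × 13.784425 = 240,538.2121
PV₀ = 240,538.2121 / (1+0.045)^3 = 240,538.2121 / 1.141166 = 210,782.8184

$210,783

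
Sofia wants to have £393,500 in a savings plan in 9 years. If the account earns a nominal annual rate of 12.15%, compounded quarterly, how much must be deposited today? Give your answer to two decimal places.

Periodic rate i = 0.1215/4 = 0.030375; n = 9 × 4 = 36 periods.
Discount factor = (1+0.030375)^(−36) = 0.340540; PV = 393,500 × 0.340540 = 134,002.6769

£134,002.68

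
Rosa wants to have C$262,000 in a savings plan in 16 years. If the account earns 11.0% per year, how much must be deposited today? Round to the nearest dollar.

PV = 262,000 / (1 + 0.11)^16 = 262,000 / 5.310894 = 49,332.5575

C$49,333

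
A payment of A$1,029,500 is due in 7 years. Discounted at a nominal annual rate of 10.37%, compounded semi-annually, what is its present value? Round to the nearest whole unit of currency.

A$507,309

Periodic rate i = 0.1037/2 = 0.05185; n = 7 × 2 = 14 periods.
Discount factor = (1+0.05185)^(−14) = 0.492773; PV = 1,029,500 × 0.492773 = 507,309.4975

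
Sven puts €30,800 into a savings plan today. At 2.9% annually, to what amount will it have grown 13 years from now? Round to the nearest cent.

30,800 × (1+0.029)^13 = 30,800 × 1.450106 = 44,663.2774

€44,663.28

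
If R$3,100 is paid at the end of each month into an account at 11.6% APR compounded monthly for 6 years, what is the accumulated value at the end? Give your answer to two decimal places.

R$320,375.68

With 12 periods per year: i = 0.00966667, n = 72.
FV = 3100 × [(1+0.00966667)^72 − 1] / 0.00966667 = 3100 × 103.346992 = 320,375.6759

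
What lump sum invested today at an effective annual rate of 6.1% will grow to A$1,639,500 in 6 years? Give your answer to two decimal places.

A$1,149,262.19

PV = 1,639,500 / (1 + 0.061)^6 = 1,639,500 / 1.426567 = 1,149,262.1865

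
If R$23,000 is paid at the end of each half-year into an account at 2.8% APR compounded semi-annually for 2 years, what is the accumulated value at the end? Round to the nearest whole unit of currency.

i = 0.028/2 = 0.014 per half-year; n = 2·2 = 4.
FV = 23000 × [(1+0.014)^4 − 1] / 0.014 = 23000 × 4.084787 = 93,950.0951

R$93,950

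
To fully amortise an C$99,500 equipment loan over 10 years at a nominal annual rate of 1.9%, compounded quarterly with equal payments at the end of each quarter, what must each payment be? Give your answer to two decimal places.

C$2,737.18

Periodic rate i = 0.019/4 = 0.00475; n = 10 × 4 = 40 periods.
Annuity-PV factor = 36.351325; PMT = 99500 / 36.351325 = 2,737.1767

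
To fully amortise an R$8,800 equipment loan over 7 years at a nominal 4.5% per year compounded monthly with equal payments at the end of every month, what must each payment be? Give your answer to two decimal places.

R$122.32

With 12 periods per year: i = 0.00375, n = 84.
Annuity-PV factor = 71.941611; PMT = 8800 / 71.941611 = 122.3214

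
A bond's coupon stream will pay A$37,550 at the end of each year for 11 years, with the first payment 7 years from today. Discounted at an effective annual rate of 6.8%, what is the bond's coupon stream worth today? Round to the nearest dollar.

Value one period before first payment (t=6): 37550 × [1 − (1+0.068)^(−11)] / 0.068 = 37550 × 7.573948 = 284,401.7655
PV₀ = 284,401.7655 / (1+0.068)^6 = 284,401.7655 / 1.483978 = 191,648.2120

A$191,648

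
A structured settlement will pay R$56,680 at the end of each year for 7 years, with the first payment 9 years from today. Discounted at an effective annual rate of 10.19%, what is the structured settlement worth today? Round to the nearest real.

PV at t=8 (ordinary 7-year annuity): 56680 × a(7|0.1019) = 56680 × 4.838114 = 274,224.2830
PV₀ = 274,224.2830 / (1+0.1019)^8 = 274,224.2830 / 2.173389 = 126,173.5856

R$126,174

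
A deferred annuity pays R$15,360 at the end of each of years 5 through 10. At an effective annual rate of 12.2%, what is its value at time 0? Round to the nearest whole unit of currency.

Value one period before first payment (t=4): 15360 × [1 − (1+0.122)^(−6)] / 0.122 = 15360 × 4.088224 = 62,795.1176
Discount back 4 years: 62,795.1176 × (1+0.122)^(−4) = 62,795.1176 × 0.630999 = 39,623.6474

R$39,624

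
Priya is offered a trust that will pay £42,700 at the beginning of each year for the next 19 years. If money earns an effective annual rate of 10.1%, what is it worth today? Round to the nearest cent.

£390,666.57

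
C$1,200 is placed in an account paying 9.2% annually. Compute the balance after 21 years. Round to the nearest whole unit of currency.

C$7,618

FV = PV·(1+i)^n = 1,200 × 6.348563 = 7,618.2751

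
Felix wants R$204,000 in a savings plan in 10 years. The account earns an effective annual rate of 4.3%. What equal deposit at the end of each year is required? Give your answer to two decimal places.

R$16,756.38

FV-annuity factor = 12.174470; PMT = 204000 / 12.174470 = 16,756.3767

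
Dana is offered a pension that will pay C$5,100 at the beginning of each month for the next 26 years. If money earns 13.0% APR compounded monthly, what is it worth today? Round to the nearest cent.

With 12 periods per year: i = 0.0108333, n = 312.
PV = 5100 × [1 − (1+0.0108333)^(−312)] / 0.0108333 × (1+i) = 5100 × 90.072528 = 459,369.8927
(Beginning-of-period payments → annuity-due factor ×(1+i).)

C$459,369.89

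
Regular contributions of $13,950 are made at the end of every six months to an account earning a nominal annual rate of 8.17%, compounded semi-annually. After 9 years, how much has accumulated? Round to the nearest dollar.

$360,558

i = 0.0817/2 = 0.04085 per half-year; n = 9·2 = 18.
FV = 13950 × [(1+0.04085)^18 − 1] / 0.04085 = 13950 × 25.846447 = 360,557.9296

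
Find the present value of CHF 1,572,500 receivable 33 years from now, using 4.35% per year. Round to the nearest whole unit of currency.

CHF 385,780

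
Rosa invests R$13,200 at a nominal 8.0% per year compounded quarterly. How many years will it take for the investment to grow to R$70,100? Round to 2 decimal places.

Periodic rate i = 0.08/4 = 0.02.
(1+i)^n = 70100/13200 = 5.31061, so n = ln 5.31061 / ln 1.02 = 84.3174 quarters
= 84.3174/4 years

21.08 years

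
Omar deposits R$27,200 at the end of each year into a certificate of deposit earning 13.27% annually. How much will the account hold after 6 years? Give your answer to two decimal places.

R$227,926.17

Accumulation factor s(6|0.1327) = 8.379639; FV = 27200 × 8.379639 = 227,926.1744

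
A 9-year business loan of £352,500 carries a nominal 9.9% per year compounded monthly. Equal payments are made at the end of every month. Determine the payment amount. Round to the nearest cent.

£4,943.67

Periodic rate i = 0.099/12 = 0.00825; n = 9 × 12 = 108 periods.
Annuity-PV factor = 71.303320; PMT = 352500 / 71.303320 = 4,943.6688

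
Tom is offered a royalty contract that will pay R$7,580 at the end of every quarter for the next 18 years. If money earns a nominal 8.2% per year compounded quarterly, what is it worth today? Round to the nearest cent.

With 4 periods per year: i = 0.0205, n = 72.
PV = 7580 × [1 − (1+0.0205)^(−72)] / 0.0205 = 7580 × 37.464057 = 283,977.5491

R$283,977.55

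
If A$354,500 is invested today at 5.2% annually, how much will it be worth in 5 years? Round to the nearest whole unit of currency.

A$456,767

354,500 × (1+0.052)^5 = 354,500 × 1.288483 = 456,767.2300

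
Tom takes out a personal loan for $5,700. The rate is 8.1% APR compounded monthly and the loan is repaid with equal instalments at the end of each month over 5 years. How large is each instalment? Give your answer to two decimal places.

With 12 periods per year: i = 0.00675, n = 60.
Annuity-PV factor = 49.202219; PMT = 5700 / 49.202219 = 115.8484

$115.85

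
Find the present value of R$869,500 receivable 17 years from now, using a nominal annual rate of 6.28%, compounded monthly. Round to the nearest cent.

i = 0.0628/12 = 0.00523333 per month; n = 17·12 = 204.
PV = FV·(1+i)^(−n) = 869,500 × 0.344791 = 299,795.9807

R$299,795.98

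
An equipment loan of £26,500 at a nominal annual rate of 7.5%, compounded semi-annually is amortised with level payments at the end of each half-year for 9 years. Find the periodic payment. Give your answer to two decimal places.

i = 0.075/2 = 0.0375 per half-year; n = 9·2 = 18.
Annuity-PV factor = 12.920461; PMT = 26500 / 12.920461 = 2,051.0104

£2,051.01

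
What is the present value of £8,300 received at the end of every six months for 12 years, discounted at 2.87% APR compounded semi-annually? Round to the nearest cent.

i = 0.0287/2 = 0.01435 per half-year; n = 12·2 = 24.
PV = PMT · [1 − (1+i)^(−n)] / i = 8300 · 20.182434 = 167,514.1999

£167,514.20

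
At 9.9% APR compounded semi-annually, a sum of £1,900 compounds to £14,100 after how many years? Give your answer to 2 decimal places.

Periodic rate i = 0.099/2 = 0.0495.
n = ln(14100/1900) / ln(1+0.0495) = ln(7.42105) / 0.048314 = 41.4854 half-years
= 41.4854/2 years

20.74 years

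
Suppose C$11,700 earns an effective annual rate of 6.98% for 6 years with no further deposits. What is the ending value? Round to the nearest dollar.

11,700 × (1+0.0698)^6 = 11,700 × 1.499048 = 17,538.8625

C$17,539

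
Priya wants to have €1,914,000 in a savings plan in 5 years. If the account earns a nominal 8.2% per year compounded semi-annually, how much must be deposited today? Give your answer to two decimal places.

Periodic rate i = 0.082/2 = 0.041; n = 5 × 2 = 10 periods.
PV = FV·(1+i)^(−n) = 1,914,000 × 0.669103 = 1,280,662.3393

€1,280,662.34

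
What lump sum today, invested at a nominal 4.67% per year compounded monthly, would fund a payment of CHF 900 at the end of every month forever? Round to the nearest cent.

CHF 231,263.38

Periodic rate i = 0.0467/12 = 0.00389167.
PV = C/r = 900/0.00389167 = 231,263.3833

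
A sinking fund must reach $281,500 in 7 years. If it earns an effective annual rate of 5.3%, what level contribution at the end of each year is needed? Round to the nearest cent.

PMT = 281500 / ( [(1+0.053)^7 − 1] / 0.053 ) = 281500 / 8.216694 = 34,259.5195

$34,259.52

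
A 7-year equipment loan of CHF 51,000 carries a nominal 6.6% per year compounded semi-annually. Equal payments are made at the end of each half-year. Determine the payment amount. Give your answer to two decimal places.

CHF 4,607.67

Periodic rate i = 0.066/2 = 0.033; n = 7 × 2 = 14 periods.
PMT = 51000 / ( [1 − (1+0.033)^(−14)] / 0.033 ) = 51000 / 11.068501 = 4,607.6699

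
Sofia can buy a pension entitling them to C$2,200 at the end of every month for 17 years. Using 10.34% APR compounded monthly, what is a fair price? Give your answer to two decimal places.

C$210,963.31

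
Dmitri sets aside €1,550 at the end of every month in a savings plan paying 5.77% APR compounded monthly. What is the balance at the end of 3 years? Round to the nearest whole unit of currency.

Periodic rate i = 0.0577/12 = 0.00480833; n = 3 × 12 = 36 periods.
FV = PMT · [(1+i)^n − 1] / i = 1550 · 39.201082 = 60,761.6776

€60,762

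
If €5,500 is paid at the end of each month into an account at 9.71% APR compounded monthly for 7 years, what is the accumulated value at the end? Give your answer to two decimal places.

€657,889.96

Periodic rate i = 0.0971/12 = 0.00809167; n = 7 × 12 = 84 periods.
Accumulation factor s(84|0.00809167) = 119.616357; FV = 5500 × 119.616357 = 657,889.9616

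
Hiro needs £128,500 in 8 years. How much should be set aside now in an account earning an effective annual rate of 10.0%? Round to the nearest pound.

PV = FV·(1+i)^(−n) = 128,500 × 0.466507 = 59,946.1984

£59,946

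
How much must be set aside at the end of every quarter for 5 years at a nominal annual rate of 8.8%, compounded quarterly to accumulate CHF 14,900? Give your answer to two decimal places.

i = 0.088/4 = 0.022 per quarter; n = 5·4 = 20.
FV-annuity factor = 24.787190; PMT = 14900 / 24.787190 = 601.1169

CHF 601.12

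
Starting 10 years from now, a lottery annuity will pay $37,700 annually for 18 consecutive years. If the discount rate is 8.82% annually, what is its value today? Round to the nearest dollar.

PV at t=9 (ordinary 18-year annuity): 37700 × a(18|0.0882) = 37700 × 8.861733 = 334,087.3291
Discount back 9 years: 334,087.3291 × (1+0.0882)^(−9) = 334,087.3291 × 0.467328 = 156,128.2566

$156,128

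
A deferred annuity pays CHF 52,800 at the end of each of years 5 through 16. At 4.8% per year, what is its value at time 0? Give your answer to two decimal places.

PV at t=4 (ordinary 12-year annuity): 52800 × a(12|0.048) = 52800 × 8.964081 = 473,303.4652
Discount back 4 years: 473,303.4652 × (1+0.048)^(−4) = 473,303.4652 × 0.829001 = 392,368.8788

CHF 392,368.88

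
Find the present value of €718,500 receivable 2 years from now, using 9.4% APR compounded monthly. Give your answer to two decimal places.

€595,795.93

With 12 periods per year: i = 0.00783333, n = 24.
PV = 718,500 / (1 + 0.00783333)^24 = 718,500 / 1.205950 = 595,795.9341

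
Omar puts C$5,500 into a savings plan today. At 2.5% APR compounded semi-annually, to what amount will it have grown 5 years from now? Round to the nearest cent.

C$6,227.49

i = 0.025/2 = 0.0125 per half-year; n = 5·2 = 10.
5,500 × (1+0.0125)^10 = 5,500 × 1.132271 = 6,227.4896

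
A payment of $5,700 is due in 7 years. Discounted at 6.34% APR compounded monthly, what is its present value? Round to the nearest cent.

$3,661.36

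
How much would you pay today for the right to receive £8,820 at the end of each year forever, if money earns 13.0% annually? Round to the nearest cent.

£67,846.15

PV = C/r = 8820/0.13 = 67,846.1538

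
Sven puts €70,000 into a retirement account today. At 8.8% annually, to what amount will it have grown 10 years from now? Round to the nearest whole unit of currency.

€162,700

70,000 × (1+0.088)^10 = 70,000 × 2.324283 = 162,699.7905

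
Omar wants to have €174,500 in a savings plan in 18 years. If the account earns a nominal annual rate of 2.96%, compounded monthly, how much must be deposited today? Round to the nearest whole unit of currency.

€102,492

With 12 periods per year: i = 0.00246667, n = 216.
PV = FV·(1+i)^(−n) = 174,500 × 0.587344 = 102,491.5938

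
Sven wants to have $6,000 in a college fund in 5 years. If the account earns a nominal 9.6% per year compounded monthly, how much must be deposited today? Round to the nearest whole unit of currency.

i = 0.096/12 = 0.008 per month; n = 5·12 = 60.
Discount factor = (1+0.008)^(−60) = 0.619966; PV = 6,000 × 0.619966 = 3,719.7977

$3,720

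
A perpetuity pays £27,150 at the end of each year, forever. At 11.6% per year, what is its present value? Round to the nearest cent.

PV = PMT / i = 27150 / 0.116 = 234,051.7241

£234,051.72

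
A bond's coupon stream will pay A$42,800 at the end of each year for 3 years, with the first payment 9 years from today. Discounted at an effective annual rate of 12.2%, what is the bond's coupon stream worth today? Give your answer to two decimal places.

Value one period before first payment (t=8): 42800 × [1 − (1+0.122)^(−3)] / 0.122 = 42800 × 2.393601 = 102,446.1091
Discount back 8 years: 102,446.1091 × (1+0.122)^(−8) = 102,446.1091 × 0.398160 = 40,789.8974

A$40,789.90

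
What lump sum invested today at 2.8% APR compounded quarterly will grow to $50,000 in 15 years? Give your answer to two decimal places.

i = 0.028/4 = 0.007 per quarter; n = 15·4 = 60.
PV = 50,000 / (1 + 0.007)^60 = 50,000 / 1.519736 = 32,900.4449

$32,900.44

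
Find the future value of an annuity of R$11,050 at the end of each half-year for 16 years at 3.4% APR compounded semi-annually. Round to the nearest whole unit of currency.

R$464,766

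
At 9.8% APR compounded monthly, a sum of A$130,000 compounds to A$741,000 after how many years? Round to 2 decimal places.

Periodic rate i = 0.098/12 = 0.00816667.
(1+i)^n = 741000/130000 = 5.70000, so n = ln 5.70000 / ln 1.00817 = 213.9874 months
= 213.9874/12 years

17.83 years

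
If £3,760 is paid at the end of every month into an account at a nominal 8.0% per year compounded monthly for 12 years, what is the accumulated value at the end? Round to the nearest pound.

£904,312

With 12 periods per year: i = 0.00666667, n = 144.
FV = 3760 × [(1+0.00666667)^144 − 1] / 0.00666667 = 3760 × 240.508387 = 904,311.5336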